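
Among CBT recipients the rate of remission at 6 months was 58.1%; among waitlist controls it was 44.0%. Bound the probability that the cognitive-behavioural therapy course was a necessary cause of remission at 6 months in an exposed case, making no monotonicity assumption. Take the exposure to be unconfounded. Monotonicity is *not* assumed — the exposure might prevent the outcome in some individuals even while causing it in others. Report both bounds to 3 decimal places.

0.243 ≤ PN ≤ 0.964

p₁ = 0.581, p₀ = 0.44.
Under exogeneity alone the bounds on PN are max{0,(p₁−p₀)/p₁} ≤ PN ≤ min{1,(1−p₀)/p₁}.
  lower = (p₁ − p₀)/p₁ = 0.141 / 0.581 ≈ 0.2427
  upper = min{1, (1 − p₀)/p₁} = 0.56 / 0.581 ≈ 0.9639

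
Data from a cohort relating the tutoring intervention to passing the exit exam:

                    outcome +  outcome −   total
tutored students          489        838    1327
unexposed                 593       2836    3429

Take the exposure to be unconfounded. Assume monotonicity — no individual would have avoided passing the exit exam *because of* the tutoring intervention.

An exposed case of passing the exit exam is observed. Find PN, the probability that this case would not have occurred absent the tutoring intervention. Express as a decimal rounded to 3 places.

PN ≈ 0.531

p₁ = P(outcome | exposed) = 489/1327 = 0.3685
p₀ = P(outcome | unexposed) = 593/3429 = 0.17294
Under exogeneity and monotonicity, PN = (p₁ − p₀) / p₁.
PN = (0.3685 − 0.17294) / 0.3685 = 0.19556 / 0.3685 ≈ 0.5307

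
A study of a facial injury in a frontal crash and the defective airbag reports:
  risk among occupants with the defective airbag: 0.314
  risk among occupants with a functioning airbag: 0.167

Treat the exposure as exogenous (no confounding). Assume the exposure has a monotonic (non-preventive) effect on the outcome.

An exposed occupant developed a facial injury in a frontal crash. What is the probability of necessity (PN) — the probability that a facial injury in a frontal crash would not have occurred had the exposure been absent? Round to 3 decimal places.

PN ≈ 0.468

Let p₁ = 0.314, p₀ = 0.167.
Under exogeneity and monotonicity, PN = (p₁ − p₀) / p₁.
PN = (0.314 − 0.167) / 0.314 = 0.147 / 0.314 ≈ 0.4682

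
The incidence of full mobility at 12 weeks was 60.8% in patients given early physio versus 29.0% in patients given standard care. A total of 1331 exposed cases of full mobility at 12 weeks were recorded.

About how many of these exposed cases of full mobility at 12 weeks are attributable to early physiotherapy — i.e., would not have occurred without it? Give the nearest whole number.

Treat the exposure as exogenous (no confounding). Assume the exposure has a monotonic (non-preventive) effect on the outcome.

about 696 cases

p₁ = 0.608, p₀ = 0.29.
PN = (p₁ − p₀)/p₁ = (0.608 − 0.29) / 0.608 ≈ 0.52303.
Attributable cases ≈ PN × (exposed cases) = 0.52303 × 1331 ≈ 696.15.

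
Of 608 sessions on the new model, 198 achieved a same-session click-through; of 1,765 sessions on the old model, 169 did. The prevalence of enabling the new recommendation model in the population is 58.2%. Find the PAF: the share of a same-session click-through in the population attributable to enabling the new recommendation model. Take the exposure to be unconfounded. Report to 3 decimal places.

PAF ≈ 0.583

p₁ = P(outcome | exposed) = 198/608 = 0.32566
p₀ = P(outcome | unexposed) = 169/1765 = 0.095751
Overall risk P(Y=1) = π·p₁ + (1−π)·p₀ = 0.582×0.32566 + 0.418×0.095751 = 0.22956.
Under exogeneity, PAF = [P(Y=1) − p₀] / P(Y=1).
PAF = (0.22956 − 0.095751) / 0.22956 ≈ 0.5829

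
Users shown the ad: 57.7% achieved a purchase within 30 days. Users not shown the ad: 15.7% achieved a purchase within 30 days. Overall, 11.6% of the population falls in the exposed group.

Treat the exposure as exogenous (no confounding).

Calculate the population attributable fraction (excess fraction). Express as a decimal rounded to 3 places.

p₁ = 0.577, p₀ = 0.157.
Overall risk P(Y=1) = π·p₁ + (1−π)·p₀ = 0.116×0.577 + 0.884×0.157 = 0.20572.
Under exogeneity, PAF = [P(Y=1) − p₀] / P(Y=1).
PAF = (0.20572 − 0.157) / 0.20572 ≈ 0.2368

PAF ≈ 0.237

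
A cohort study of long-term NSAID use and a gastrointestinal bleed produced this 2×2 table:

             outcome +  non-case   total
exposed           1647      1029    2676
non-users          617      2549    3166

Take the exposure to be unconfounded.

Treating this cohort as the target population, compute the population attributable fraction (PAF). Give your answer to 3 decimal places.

p₁ = P(outcome | exposed) = 1647/2676 = 0.61547
p₀ = P(outcome | unexposed) = 617/3166 = 0.19488
Exposure prevalence π = 2676/5842 = 0.45806; overall risk P(Y=1) = 0.38754.
Under exogeneity, PAF = [P(Y=1) − p₀]/P(Y=1).
PAF = (0.38754 − 0.19488) / 0.38754 ≈ 0.4971

PAF ≈ 0.497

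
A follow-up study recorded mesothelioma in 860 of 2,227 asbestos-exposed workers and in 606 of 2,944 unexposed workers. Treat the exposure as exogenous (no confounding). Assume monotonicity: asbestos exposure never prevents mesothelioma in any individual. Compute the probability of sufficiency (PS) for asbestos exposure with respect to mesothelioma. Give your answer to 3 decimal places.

p₁ = P(outcome | exposed) = 860/2227 = 0.38617
p₀ = P(outcome | unexposed) = 606/2944 = 0.20584
Under exogeneity and monotonicity, PS = (p₁ − p₀) / (1 − p₀).
PS = (0.38617 − 0.20584) / (1 − 0.20584) = 0.18033 / 0.79416 ≈ 0.2271

PS ≈ 0.227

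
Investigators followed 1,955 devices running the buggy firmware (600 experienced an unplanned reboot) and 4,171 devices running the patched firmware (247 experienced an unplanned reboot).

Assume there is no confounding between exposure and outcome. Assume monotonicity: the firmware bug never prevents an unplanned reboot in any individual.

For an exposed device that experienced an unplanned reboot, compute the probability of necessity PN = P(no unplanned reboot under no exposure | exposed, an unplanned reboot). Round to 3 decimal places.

p₁ = P(outcome | exposed) = 600/1955 = 0.30691
p₀ = P(outcome | unexposed) = 247/4171 = 0.059218
Under exogeneity and monotonicity, PN = (p₁ − p₀) / p₁.
PN = (0.30691 − 0.059218) / 0.30691 = 0.24769 / 0.30691 ≈ 0.8070

PN ≈ 0.807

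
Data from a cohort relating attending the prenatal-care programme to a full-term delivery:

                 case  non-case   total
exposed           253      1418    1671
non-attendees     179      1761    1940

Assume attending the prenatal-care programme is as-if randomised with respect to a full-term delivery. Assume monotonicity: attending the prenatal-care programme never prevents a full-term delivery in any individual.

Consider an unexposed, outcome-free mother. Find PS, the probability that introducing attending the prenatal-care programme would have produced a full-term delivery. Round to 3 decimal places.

PS ≈ 0.065

p₁ = P(outcome | exposed) = 253/1671 = 0.15141
p₀ = P(outcome | unexposed) = 179/1940 = 0.092268
Under exogeneity and monotonicity, PS = (p₁ − p₀)/(1 − p₀).
PS = (0.15141 − 0.092268) / 0.90773 ≈ 0.0651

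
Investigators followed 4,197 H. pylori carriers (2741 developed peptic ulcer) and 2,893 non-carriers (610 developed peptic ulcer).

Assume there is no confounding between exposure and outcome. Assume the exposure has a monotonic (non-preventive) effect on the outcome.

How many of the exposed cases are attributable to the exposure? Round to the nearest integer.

p₁ = P(outcome | exposed) = 2741/4197 = 0.65309
p₀ = P(outcome | unexposed) = 610/2893 = 0.21085
PN = (p₁ − p₀)/p₁ = (0.65309 − 0.21085) / 0.65309 ≈ 0.67714.
Attributable cases ≈ PN × (exposed cases) = 0.67714 × 2741 ≈ 1856.05.

about 1856 cases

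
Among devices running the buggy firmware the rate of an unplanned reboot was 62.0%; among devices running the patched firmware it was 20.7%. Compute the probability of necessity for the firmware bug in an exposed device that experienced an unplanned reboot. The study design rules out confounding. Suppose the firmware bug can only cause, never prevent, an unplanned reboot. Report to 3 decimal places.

PN ≈ 0.666

p₁ = 0.62, p₀ = 0.207.
Under exogeneity and monotonicity, PN = (p₁ − p₀) / p₁.
PN = (0.62 − 0.207) / 0.62 = 0.413 / 0.62 ≈ 0.6661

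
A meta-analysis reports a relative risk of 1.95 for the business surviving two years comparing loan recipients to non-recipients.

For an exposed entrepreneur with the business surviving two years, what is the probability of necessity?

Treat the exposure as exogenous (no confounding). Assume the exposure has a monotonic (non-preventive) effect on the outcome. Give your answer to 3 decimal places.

Under exogeneity and monotonicity, PN = (RR − 1) / RR = 1 − 1/RR.
PN = (1.95 − 1) / 1.95 = 0.95 / 1.95 ≈ 0.4872

PN ≈ 0.487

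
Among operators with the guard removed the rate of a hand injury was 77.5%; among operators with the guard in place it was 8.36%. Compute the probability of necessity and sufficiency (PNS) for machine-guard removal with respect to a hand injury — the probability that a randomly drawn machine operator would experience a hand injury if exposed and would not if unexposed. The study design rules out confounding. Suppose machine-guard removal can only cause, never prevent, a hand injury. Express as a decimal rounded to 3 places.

p₁ = 0.775, p₀ = 0.0836.
Under exogeneity and monotonicity, PNS = p₁ − p₀.
PNS = 0.775 − 0.0836 = 0.6914

PNS ≈ 0.691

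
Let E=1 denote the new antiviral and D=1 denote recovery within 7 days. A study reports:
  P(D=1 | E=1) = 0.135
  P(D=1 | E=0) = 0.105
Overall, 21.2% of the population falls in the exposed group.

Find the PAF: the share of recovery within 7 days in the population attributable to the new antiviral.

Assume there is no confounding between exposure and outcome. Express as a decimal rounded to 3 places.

Let p₁ = 0.135, p₀ = 0.105.
Overall risk P(Y=1) = π·p₁ + (1−π)·p₀ = 0.212×0.135 + 0.788×0.105 = 0.11136.
Under exogeneity, PAF = [P(Y=1) − p₀] / P(Y=1).
PAF = (0.11136 − 0.105) / 0.11136 ≈ 0.0571

PAF ≈ 0.057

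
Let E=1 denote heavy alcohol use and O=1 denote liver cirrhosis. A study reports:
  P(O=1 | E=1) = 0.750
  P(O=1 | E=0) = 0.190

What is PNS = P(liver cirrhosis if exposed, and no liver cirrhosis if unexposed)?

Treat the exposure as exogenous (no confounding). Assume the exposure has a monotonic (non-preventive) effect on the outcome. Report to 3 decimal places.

PNS ≈ 0.560

Let p₁ = 0.75, p₀ = 0.19.
Under exogeneity and monotonicity, PNS = p₁ − p₀.
PNS = 0.75 − 0.19 = 0.56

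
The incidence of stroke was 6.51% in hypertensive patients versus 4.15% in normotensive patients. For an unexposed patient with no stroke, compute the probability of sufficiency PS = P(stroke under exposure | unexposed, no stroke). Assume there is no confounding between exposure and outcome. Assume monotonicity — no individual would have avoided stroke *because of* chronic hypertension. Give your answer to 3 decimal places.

PS ≈ 0.025

p₁ = 0.0651, p₀ = 0.0415.
Under exogeneity and monotonicity, PS = (p₁ − p₀) / (1 − p₀).
PS = (0.0651 − 0.0415) / (1 − 0.0415) = 0.0236 / 0.9585 ≈ 0.0246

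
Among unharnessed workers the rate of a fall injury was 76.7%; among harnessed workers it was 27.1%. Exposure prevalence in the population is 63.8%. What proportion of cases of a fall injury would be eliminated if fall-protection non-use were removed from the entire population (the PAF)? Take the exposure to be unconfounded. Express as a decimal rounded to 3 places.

p₁ = 0.767, p₀ = 0.271.
Overall risk P(Y=1) = π·p₁ + (1−π)·p₀ = 0.638×0.767 + 0.362×0.271 = 0.58745.
Under exogeneity, PAF = [P(Y=1) − p₀] / P(Y=1).
PAF = (0.58745 − 0.271) / 0.58745 ≈ 0.5387

PAF ≈ 0.539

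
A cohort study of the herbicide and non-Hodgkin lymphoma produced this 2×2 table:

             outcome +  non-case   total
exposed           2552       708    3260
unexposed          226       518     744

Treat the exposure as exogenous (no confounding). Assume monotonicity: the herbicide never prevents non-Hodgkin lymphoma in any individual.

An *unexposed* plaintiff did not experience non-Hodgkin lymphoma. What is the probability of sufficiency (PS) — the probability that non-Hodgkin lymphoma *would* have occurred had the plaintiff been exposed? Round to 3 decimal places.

PS ≈ 0.688

p₁ = P(outcome | exposed) = 2552/3260 = 0.78282
p₀ = P(outcome | unexposed) = 226/744 = 0.30376
Under exogeneity and monotonicity, PS = (p₁ − p₀) / (1 − p₀).
PS = (0.78282 − 0.30376) / (1 − 0.30376) = 0.47906 / 0.69624 ≈ 0.6881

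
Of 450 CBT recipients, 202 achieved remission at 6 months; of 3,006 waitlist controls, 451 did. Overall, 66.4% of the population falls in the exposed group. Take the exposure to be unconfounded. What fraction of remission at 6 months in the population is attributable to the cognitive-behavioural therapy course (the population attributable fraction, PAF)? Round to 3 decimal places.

p₁ = P(outcome | exposed) = 202/450 = 0.44889
p₀ = P(outcome | unexposed) = 451/3006 = 0.15003
Overall risk P(Y=1) = π·p₁ + (1−π)·p₀ = 0.664×0.44889 + 0.336×0.15003 = 0.34847.
Under exogeneity, PAF = [P(Y=1) − p₀] / P(Y=1).
PAF = (0.34847 − 0.15003) / 0.34847 ≈ 0.5695

PAF ≈ 0.569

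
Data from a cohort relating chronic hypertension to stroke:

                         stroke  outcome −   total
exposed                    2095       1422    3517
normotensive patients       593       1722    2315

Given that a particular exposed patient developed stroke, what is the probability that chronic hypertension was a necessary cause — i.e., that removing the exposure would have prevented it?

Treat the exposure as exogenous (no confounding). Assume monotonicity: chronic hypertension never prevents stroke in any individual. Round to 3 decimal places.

p₁ = P(outcome | exposed) = 2095/3517 = 0.59568
p₀ = P(outcome | unexposed) = 593/2315 = 0.25616
Under exogeneity and monotonicity, PN = (p₁ − p₀)/p₁.
PN = (0.59568 − 0.25616) / 0.59568 ≈ 0.5700

PN ≈ 0.570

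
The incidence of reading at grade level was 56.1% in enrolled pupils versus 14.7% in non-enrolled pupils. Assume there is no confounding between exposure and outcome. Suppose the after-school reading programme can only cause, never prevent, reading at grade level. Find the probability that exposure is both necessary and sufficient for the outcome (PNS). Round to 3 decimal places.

PNS ≈ 0.414

p₁ = 0.561, p₀ = 0.147.
Under exogeneity and monotonicity, PNS = p₁ − p₀.
PNS = 0.561 − 0.147 = 0.414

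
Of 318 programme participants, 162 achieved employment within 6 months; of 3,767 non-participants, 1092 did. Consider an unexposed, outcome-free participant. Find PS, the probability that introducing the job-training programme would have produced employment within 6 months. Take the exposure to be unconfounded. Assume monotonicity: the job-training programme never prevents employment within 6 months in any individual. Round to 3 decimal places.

p₁ = P(outcome | exposed) = 162/318 = 0.50943
p₀ = P(outcome | unexposed) = 1092/3767 = 0.28989
Under exogeneity and monotonicity, PS = (p₁ − p₀) / (1 − p₀).
PS = (0.50943 − 0.28989) / (1 − 0.28989) = 0.21955 / 0.71011 ≈ 0.3092

PS ≈ 0.309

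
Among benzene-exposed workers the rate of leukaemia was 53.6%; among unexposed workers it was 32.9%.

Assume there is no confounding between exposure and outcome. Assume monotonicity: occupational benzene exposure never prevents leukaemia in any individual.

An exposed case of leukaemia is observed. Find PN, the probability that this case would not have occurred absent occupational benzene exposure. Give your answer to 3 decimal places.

p₁ = 0.536, p₀ = 0.329.
Under exogeneity and monotonicity, PN = (p₁ − p₀) / p₁.
PN = (0.536 − 0.329) / 0.536 = 0.207 / 0.536 ≈ 0.3862

PN ≈ 0.386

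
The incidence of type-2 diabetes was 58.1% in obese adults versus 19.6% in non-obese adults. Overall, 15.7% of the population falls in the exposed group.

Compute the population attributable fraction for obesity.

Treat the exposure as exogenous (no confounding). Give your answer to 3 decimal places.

PAF ≈ 0.236

p₁ = 0.581, p₀ = 0.196.
Overall risk P(Y=1) = π·p₁ + (1−π)·p₀ = 0.157×0.581 + 0.843×0.196 = 0.25645.
Under exogeneity, PAF = [P(Y=1) − p₀] / P(Y=1).
PAF = (0.25645 − 0.196) / 0.25645 ≈ 0.2357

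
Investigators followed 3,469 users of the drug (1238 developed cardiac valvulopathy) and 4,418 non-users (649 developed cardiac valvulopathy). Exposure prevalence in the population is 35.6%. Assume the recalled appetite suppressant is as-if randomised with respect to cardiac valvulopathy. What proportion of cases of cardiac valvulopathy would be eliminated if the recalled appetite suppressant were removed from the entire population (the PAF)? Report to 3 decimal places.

p₁ = P(outcome | exposed) = 1238/3469 = 0.35688
p₀ = P(outcome | unexposed) = 649/4418 = 0.1469
Overall risk P(Y=1) = π·p₁ + (1−π)·p₀ = 0.356×0.35688 + 0.644×0.1469 = 0.22165.
Under exogeneity, PAF = [P(Y=1) − p₀] / P(Y=1).
PAF = (0.22165 − 0.1469) / 0.22165 ≈ 0.3372

PAF ≈ 0.337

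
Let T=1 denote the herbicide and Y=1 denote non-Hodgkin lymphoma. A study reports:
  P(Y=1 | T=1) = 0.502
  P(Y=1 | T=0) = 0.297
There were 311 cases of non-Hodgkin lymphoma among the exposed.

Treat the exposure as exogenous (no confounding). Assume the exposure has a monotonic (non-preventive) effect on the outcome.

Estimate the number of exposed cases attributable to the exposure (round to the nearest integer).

Let p₁ = 0.502, p₀ = 0.297.
PN = (p₁ − p₀)/p₁ = (0.502 − 0.297) / 0.502 ≈ 0.40837.
Attributable cases ≈ PN × (exposed cases) = 0.40837 × 311 ≈ 127.00.

about 127 cases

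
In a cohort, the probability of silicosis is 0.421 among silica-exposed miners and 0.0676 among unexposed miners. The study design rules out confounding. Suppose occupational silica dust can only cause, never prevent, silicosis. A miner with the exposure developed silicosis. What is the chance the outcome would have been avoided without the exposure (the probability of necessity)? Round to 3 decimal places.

Let p₁ = 0.421, p₀ = 0.0676.
Under exogeneity and monotonicity, PN = (p₁ − p₀) / p₁.
PN = (0.421 − 0.0676) / 0.421 = 0.3534 / 0.421 ≈ 0.8394

PN ≈ 0.839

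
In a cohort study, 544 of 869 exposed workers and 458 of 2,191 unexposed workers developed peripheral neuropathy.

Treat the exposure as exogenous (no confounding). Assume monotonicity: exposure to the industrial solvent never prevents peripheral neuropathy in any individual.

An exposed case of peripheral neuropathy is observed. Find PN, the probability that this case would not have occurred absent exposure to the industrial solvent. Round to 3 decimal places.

p₁ = P(outcome | exposed) = 544/869 = 0.62601
p₀ = P(outcome | unexposed) = 458/2191 = 0.20904
Under exogeneity and monotonicity, PN = (p₁ − p₀) / p₁.
PN = (0.62601 − 0.20904) / 0.62601 = 0.41697 / 0.62601 ≈ 0.6661

PN ≈ 0.666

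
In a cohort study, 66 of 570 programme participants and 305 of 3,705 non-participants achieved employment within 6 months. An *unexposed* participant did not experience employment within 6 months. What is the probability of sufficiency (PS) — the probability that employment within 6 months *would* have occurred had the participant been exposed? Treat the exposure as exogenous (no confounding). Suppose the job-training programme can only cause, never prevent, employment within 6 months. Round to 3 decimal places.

p₁ = P(outcome | exposed) = 66/570 = 0.11579
p₀ = P(outcome | unexposed) = 305/3705 = 0.082321
Under exogeneity and monotonicity, PS = (p₁ − p₀) / (1 − p₀).
PS = (0.11579 − 0.082321) / (1 − 0.082321) = 0.033468 / 0.91768 ≈ 0.0365

PS ≈ 0.036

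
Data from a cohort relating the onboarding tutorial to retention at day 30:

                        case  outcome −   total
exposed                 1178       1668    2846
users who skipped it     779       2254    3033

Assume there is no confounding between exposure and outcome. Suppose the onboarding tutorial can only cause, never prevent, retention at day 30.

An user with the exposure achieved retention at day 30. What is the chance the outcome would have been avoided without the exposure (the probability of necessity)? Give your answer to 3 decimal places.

PN ≈ 0.379

p₁ = P(outcome | exposed) = 1178/2846 = 0.41391
p₀ = P(outcome | unexposed) = 779/3033 = 0.25684
Under exogeneity and monotonicity, PN = (p₁ − p₀)/p₁.
PN = (0.41391 − 0.25684) / 0.41391 ≈ 0.3795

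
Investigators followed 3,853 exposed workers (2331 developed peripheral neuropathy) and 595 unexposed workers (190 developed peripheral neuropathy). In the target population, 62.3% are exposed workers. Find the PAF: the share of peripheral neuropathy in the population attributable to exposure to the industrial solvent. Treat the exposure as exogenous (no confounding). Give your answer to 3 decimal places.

PAF ≈ 0.358

p₁ = P(outcome | exposed) = 2331/3853 = 0.60498
p₀ = P(outcome | unexposed) = 190/595 = 0.31933
Overall risk P(Y=1) = π·p₁ + (1−π)·p₀ = 0.623×0.60498 + 0.377×0.31933 = 0.49729.
Under exogeneity, PAF = [P(Y=1) − p₀] / P(Y=1).
PAF = (0.49729 − 0.31933) / 0.49729 ≈ 0.3579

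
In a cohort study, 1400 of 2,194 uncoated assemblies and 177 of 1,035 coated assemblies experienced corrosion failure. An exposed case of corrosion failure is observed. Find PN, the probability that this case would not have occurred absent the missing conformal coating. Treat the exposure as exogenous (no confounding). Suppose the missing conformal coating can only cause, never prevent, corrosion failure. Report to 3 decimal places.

PN ≈ 0.732

p₁ = P(outcome | exposed) = 1400/2194 = 0.6381
p₀ = P(outcome | unexposed) = 177/1035 = 0.17101
Under exogeneity and monotonicity, PN = (p₁ − p₀) / p₁.
PN = (0.6381 − 0.17101) / 0.6381 = 0.46709 / 0.6381 ≈ 0.7320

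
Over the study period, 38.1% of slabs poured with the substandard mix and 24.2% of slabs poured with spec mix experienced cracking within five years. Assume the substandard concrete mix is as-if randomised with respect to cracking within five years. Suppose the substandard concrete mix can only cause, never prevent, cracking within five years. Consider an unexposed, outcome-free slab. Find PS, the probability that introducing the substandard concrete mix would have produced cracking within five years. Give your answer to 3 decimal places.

PS ≈ 0.183

p₁ = 0.381, p₀ = 0.242.
Under exogeneity and monotonicity, PS = (p₁ − p₀) / (1 − p₀).
PS = (0.381 − 0.242) / (1 − 0.242) = 0.139 / 0.758 ≈ 0.1834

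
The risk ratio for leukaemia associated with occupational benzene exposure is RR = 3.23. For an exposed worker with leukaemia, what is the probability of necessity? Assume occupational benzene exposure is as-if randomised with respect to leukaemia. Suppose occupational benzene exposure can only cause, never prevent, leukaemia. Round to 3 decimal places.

Under exogeneity and monotonicity, PN = (RR − 1) / RR = 1 − 1/RR.
PN = (3.23 − 1) / 3.23 = 2.23 / 3.23 ≈ 0.6904

PN ≈ 0.690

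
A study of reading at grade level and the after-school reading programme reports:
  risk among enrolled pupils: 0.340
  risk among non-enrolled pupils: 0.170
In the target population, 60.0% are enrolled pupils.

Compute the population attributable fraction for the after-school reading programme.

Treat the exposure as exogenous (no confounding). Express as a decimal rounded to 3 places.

PAF ≈ 0.375

Let p₁ = 0.34, p₀ = 0.17.
Overall risk P(Y=1) = π·p₁ + (1−π)·p₀ = 0.6×0.34 + 0.4×0.17 = 0.272.
Under exogeneity, PAF = [P(Y=1) − p₀] / P(Y=1).
PAF = (0.272 − 0.17) / 0.272 ≈ 0.3750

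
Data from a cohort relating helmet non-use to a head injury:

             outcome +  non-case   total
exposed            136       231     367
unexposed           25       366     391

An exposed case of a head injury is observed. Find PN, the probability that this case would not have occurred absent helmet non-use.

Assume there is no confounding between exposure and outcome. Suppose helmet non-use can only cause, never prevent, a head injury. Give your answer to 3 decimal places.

p₁ = P(outcome | exposed) = 136/367 = 0.37057
p₀ = P(outcome | unexposed) = 25/391 = 0.063939
Under exogeneity and monotonicity, PN = (p₁ − p₀)/p₁.
PN = (0.37057 − 0.063939) / 0.37057 ≈ 0.8275

PN ≈ 0.827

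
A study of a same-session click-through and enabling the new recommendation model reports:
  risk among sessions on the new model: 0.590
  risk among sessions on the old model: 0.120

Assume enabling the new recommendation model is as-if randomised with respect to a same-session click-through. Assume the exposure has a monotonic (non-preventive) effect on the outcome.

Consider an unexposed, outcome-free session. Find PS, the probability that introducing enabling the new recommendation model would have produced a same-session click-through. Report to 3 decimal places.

PS ≈ 0.534

Let p₁ = 0.59, p₀ = 0.12.
Under exogeneity and monotonicity, PS = (p₁ − p₀) / (1 − p₀).
PS = (0.59 − 0.12) / (1 − 0.12) = 0.47 / 0.88 ≈ 0.5341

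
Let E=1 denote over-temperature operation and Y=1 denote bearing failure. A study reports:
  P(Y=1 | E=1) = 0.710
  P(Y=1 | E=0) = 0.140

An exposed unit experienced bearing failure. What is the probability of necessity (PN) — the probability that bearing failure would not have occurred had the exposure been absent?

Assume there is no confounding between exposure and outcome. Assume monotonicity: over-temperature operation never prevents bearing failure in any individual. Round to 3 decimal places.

Let p₁ = 0.71, p₀ = 0.14.
Under exogeneity and monotonicity, PN = (p₁ − p₀) / p₁.
PN = (0.71 − 0.14) / 0.71 = 0.57 / 0.71 ≈ 0.8028

PN ≈ 0.803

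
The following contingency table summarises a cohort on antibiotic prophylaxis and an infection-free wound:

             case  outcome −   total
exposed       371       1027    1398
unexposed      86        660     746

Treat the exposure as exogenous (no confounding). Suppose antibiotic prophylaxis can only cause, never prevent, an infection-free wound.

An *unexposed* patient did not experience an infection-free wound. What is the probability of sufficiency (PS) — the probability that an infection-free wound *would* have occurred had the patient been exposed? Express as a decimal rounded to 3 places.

PS ≈ 0.170

p₁ = P(outcome | exposed) = 371/1398 = 0.26538
p₀ = P(outcome | unexposed) = 86/746 = 0.11528
Under exogeneity and monotonicity, PS = (p₁ − p₀)/(1 − p₀).
PS = (0.26538 − 0.11528) / 0.88472 ≈ 0.1697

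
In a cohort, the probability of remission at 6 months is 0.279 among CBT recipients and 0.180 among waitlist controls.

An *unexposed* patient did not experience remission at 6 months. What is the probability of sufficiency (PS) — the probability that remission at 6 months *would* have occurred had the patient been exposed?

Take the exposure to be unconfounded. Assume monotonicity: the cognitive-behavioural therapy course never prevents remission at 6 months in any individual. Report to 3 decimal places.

Let p₁ = 0.279, p₀ = 0.18.
Under exogeneity and monotonicity, PS = (p₁ − p₀) / (1 − p₀).
PS = (0.279 − 0.18) / (1 − 0.18) = 0.099 / 0.82 ≈ 0.1207

PS ≈ 0.121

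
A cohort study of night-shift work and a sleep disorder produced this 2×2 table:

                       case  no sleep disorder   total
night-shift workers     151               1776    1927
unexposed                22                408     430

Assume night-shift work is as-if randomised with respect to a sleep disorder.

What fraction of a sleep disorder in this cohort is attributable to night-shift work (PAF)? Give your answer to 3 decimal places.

p₁ = P(outcome | exposed) = 151/1927 = 0.07836
p₀ = P(outcome | unexposed) = 22/430 = 0.051163
Exposure prevalence π = 1927/2357 = 0.81756; overall risk P(Y=1) = 0.073398.
Under exogeneity, PAF = [P(Y=1) − p₀]/P(Y=1).
PAF = (0.073398 − 0.051163) / 0.073398 ≈ 0.3029

PAF ≈ 0.303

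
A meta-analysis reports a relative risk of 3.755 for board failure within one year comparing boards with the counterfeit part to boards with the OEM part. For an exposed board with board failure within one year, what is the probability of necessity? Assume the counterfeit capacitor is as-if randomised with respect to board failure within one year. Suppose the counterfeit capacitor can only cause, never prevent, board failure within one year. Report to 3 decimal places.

PN ≈ 0.734

Under exogeneity and monotonicity, PN = (RR − 1) / RR = 1 − 1/RR.
PN = (3.755 − 1) / 3.755 = 2.755 / 3.755 ≈ 0.7337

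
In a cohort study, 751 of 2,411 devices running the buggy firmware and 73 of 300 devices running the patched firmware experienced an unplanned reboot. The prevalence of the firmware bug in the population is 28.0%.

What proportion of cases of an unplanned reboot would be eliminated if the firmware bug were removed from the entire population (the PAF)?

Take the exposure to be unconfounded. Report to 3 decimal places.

PAF ≈ 0.073

p₁ = P(outcome | exposed) = 751/2411 = 0.31149
p₀ = P(outcome | unexposed) = 73/300 = 0.24333
Overall risk P(Y=1) = π·p₁ + (1−π)·p₀ = 0.28×0.31149 + 0.72×0.24333 = 0.26242.
Under exogeneity, PAF = [P(Y=1) − p₀] / P(Y=1).
PAF = (0.26242 − 0.24333) / 0.26242 ≈ 0.0727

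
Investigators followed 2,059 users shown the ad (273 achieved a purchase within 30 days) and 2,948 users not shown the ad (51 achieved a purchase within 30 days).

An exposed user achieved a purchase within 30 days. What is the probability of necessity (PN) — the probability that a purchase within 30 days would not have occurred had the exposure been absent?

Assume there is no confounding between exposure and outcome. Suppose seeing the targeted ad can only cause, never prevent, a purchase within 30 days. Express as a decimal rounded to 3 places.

p₁ = P(outcome | exposed) = 273/2059 = 0.13259
p₀ = P(outcome | unexposed) = 51/2948 = 0.0173
Under exogeneity and monotonicity, PN = (p₁ − p₀) / p₁.
PN = (0.13259 − 0.0173) / 0.13259 = 0.11529 / 0.13259 ≈ 0.8695

PN ≈ 0.870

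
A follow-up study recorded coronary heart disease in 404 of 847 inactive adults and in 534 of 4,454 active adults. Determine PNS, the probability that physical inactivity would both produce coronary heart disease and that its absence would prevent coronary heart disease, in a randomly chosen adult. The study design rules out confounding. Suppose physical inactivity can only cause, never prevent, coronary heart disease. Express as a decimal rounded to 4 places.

PNS ≈ 0.3571

p₁ = P(outcome | exposed) = 404/847 = 0.47698
p₀ = P(outcome | unexposed) = 534/4454 = 0.11989
Under exogeneity and monotonicity, PNS = p₁ − p₀.
PNS = 0.47698 − 0.11989 = 0.35709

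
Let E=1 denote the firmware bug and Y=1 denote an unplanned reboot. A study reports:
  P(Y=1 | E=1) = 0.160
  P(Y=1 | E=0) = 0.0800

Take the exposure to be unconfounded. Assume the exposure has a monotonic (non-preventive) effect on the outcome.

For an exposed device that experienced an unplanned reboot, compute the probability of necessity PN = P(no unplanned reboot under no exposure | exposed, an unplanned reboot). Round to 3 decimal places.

PN ≈ 0.500

Let p₁ = 0.16, p₀ = 0.08.
Under exogeneity and monotonicity, PN = (p₁ − p₀) / p₁.
PN = (0.16 − 0.08) / 0.16 = 0.08 / 0.16 ≈ 0.5000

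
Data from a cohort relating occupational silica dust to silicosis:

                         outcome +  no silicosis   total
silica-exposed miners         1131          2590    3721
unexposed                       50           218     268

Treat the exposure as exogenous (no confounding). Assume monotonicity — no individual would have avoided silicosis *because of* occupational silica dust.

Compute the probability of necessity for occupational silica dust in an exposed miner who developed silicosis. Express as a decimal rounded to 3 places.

p₁ = P(outcome | exposed) = 1131/3721 = 0.30395
p₀ = P(outcome | unexposed) = 50/268 = 0.18657
Under exogeneity and monotonicity, PN = (p₁ − p₀) / p₁.
PN = (0.30395 − 0.18657) / 0.30395 = 0.11738 / 0.30395 ≈ 0.3862

PN ≈ 0.386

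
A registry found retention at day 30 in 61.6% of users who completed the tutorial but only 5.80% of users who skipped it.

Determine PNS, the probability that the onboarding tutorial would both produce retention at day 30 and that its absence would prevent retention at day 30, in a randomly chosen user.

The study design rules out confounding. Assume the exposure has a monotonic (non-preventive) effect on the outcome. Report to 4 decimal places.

PNS ≈ 0.5580

p₁ = 0.616, p₀ = 0.058.
Under exogeneity and monotonicity, PNS = p₁ − p₀.
PNS = 0.616 − 0.058 = 0.558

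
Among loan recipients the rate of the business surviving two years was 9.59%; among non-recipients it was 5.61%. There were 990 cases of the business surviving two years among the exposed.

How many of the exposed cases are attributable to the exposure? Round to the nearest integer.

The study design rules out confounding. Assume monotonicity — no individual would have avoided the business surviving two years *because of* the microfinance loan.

about 411 cases

p₁ = 0.0959, p₀ = 0.0561.
PN = (p₁ − p₀)/p₁ = (0.0959 − 0.0561) / 0.0959 ≈ 0.41502.
Attributable cases ≈ PN × (exposed cases) = 0.41502 × 990 ≈ 410.87.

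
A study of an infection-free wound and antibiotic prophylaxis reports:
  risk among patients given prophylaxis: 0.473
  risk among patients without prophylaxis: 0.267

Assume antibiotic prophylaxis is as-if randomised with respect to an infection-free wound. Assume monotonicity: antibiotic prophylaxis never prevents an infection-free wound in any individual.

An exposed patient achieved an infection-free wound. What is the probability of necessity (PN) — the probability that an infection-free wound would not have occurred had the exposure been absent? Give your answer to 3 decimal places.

Let p₁ = 0.473, p₀ = 0.267.
Under exogeneity and monotonicity, PN = (p₁ − p₀) / p₁.
PN = (0.473 − 0.267) / 0.473 = 0.206 / 0.473 ≈ 0.4355

PN ≈ 0.436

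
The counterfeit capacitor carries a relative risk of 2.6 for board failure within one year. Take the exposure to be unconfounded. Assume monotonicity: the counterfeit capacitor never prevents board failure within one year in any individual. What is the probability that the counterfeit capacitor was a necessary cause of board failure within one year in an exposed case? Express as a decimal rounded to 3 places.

PN ≈ 0.615

Under exogeneity and monotonicity, PN = (RR − 1) / RR = 1 − 1/RR.
PN = (2.6 − 1) / 2.6 = 1.6 / 2.6 ≈ 0.6154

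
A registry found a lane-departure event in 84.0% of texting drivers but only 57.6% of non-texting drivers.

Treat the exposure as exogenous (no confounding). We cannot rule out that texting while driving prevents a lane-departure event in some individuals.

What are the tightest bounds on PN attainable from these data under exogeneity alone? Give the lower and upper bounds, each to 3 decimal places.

p₁ = 0.84, p₀ = 0.576.
Under exogeneity alone the bounds on PN are max{0,(p₁−p₀)/p₁} ≤ PN ≤ min{1,(1−p₀)/p₁}.
  lower = (p₁ − p₀)/p₁ = 0.264 / 0.84 ≈ 0.3143
  upper = min{1, (1 − p₀)/p₁} = 0.424 / 0.84 ≈ 0.5048

0.314 ≤ PN ≤ 0.505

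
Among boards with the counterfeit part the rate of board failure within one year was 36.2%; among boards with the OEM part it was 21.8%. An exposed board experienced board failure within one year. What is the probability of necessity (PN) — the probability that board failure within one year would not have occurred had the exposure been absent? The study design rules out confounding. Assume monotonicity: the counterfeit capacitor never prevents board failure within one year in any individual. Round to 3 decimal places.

PN ≈ 0.398

p₁ = 0.362, p₀ = 0.218.
Under exogeneity and monotonicity, PN = (p₁ − p₀) / p₁.
PN = (0.362 − 0.218) / 0.362 = 0.144 / 0.362 ≈ 0.3978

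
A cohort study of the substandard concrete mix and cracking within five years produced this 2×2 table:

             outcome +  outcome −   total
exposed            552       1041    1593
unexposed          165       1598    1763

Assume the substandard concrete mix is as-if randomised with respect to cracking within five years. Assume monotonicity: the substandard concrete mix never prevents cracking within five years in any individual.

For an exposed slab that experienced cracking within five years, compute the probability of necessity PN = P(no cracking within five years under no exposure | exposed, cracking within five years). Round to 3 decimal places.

p₁ = P(outcome | exposed) = 552/1593 = 0.34652
p₀ = P(outcome | unexposed) = 165/1763 = 0.09359
Under exogeneity and monotonicity, PN = (p₁ − p₀)/p₁.
PN = (0.34652 − 0.09359) / 0.34652 ≈ 0.7299

PN ≈ 0.730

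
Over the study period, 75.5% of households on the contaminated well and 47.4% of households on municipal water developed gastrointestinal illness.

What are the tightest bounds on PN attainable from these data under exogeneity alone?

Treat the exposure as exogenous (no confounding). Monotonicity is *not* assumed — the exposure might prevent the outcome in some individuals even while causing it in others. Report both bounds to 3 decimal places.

0.372 ≤ PN ≤ 0.697

p₁ = 0.755, p₀ = 0.474.
Under exogeneity alone the bounds on PN are max{0,(p₁−p₀)/p₁} ≤ PN ≤ min{1,(1−p₀)/p₁}.
  lower = (p₁ − p₀)/p₁ = 0.281 / 0.755 ≈ 0.3722
  upper = min{1, (1 − p₀)/p₁} = 0.526 / 0.755 ≈ 0.6967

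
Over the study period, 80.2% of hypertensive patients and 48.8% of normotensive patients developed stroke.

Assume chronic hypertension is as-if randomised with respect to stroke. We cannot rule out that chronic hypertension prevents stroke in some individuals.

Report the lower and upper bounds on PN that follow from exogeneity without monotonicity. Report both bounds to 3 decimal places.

p₁ = 0.802, p₀ = 0.488.
Under exogeneity alone the bounds on PN are max{0,(p₁−p₀)/p₁} ≤ PN ≤ min{1,(1−p₀)/p₁}.
  lower = (p₁ − p₀)/p₁ = 0.314 / 0.802 ≈ 0.3915
  upper = min{1, (1 − p₀)/p₁} = 0.512 / 0.802 ≈ 0.6384

0.392 ≤ PN ≤ 0.638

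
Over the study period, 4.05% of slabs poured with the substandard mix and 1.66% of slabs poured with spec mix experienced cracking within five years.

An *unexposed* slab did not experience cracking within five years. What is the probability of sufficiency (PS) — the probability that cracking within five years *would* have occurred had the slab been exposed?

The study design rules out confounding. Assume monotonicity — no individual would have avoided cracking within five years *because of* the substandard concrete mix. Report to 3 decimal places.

p₁ = 0.0405, p₀ = 0.0166.
Under exogeneity and monotonicity, PS = (p₁ − p₀) / (1 − p₀).
PS = (0.0405 − 0.0166) / (1 − 0.0166) = 0.0239 / 0.9834 ≈ 0.0243

PS ≈ 0.024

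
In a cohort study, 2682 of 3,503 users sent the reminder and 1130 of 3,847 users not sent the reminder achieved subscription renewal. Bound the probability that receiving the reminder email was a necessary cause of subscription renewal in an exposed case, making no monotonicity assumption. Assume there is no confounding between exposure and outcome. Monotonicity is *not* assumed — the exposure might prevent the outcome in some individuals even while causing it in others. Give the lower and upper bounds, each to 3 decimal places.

0.616 ≤ PN ≤ 0.922

p₁ = P(outcome | exposed) = 2682/3503 = 0.76563
p₀ = P(outcome | unexposed) = 1130/3847 = 0.29374
Under exogeneity alone the bounds on PN are max{0,(p₁−p₀)/p₁} ≤ PN ≤ min{1,(1−p₀)/p₁}.
  lower = (p₁ − p₀)/p₁ = 0.47189 / 0.76563 ≈ 0.6163
  upper = min{1, (1 − p₀)/p₁} = 0.70626 / 0.76563 ≈ 0.9225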